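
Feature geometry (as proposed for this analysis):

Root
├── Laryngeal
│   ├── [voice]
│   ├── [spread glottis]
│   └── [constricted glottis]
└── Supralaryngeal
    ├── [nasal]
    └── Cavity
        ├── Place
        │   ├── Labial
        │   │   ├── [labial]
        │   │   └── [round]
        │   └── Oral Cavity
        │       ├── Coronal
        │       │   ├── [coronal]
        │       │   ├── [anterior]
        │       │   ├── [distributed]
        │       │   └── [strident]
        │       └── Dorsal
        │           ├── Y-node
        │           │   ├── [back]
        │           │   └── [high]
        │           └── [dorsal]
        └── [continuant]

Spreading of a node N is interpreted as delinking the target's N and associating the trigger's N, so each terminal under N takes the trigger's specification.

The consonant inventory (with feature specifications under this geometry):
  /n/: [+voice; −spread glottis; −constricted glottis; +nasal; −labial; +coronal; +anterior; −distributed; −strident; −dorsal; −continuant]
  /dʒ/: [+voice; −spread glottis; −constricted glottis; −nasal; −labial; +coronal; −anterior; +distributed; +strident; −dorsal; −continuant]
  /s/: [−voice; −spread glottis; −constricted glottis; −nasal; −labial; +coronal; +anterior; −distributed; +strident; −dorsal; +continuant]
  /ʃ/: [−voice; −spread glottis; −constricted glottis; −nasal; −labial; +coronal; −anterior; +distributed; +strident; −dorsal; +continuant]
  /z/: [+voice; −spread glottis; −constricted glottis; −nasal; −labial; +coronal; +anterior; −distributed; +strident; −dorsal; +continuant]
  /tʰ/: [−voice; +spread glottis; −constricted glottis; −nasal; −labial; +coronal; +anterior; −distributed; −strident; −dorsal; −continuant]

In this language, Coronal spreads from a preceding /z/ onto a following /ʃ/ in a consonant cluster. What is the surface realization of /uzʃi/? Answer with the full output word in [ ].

Terminals under Coronal in this geometry: [coronal], [anterior], [distributed], [strident].
Spreading Coronal from /z/ onto /ʃ/ replaces those values with /z/'s: [+coronal], [+anterior], [−distributed], [+strident]. Features outside Coronal ([voice], [spread glottis], [constricted glottis], …) stay as in /ʃ/.
Among the inventory, only /s/ has exactly this specification, giving the surface form [uzsi].

[uzsi]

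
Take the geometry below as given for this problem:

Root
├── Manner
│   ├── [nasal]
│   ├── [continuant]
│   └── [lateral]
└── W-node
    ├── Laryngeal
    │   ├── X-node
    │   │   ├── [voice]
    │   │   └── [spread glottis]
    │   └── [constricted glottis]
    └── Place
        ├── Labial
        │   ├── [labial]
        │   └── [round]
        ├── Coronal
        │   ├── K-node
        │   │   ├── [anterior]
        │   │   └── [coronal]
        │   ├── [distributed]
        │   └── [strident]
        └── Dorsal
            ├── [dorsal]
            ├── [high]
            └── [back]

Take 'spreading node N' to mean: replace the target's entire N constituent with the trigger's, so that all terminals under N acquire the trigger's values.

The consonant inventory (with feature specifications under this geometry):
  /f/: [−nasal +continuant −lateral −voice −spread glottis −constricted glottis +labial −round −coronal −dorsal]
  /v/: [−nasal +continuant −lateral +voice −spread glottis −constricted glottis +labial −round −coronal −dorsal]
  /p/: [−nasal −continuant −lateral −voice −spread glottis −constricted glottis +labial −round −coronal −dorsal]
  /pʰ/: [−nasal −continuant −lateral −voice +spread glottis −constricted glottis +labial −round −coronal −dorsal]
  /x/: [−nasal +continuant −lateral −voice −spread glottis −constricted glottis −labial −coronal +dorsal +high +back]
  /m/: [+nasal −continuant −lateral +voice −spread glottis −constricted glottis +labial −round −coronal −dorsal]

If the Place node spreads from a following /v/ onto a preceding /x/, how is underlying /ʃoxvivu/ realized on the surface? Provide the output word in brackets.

[ʃofvivu]

The Place node dominates the terminals [labial], [round], [anterior], [coronal], [distributed], [strident], [dorsal], [high], [back].
The target acquires /v/'s values for everything under Place — [+labial], [−round], [−coronal], [−dorsal] — while keeping its own [nasal], [continuant], [lateral], ….
This feature bundle is that of [f], so /ʃoxvivu/ surfaces as [ʃofvivu].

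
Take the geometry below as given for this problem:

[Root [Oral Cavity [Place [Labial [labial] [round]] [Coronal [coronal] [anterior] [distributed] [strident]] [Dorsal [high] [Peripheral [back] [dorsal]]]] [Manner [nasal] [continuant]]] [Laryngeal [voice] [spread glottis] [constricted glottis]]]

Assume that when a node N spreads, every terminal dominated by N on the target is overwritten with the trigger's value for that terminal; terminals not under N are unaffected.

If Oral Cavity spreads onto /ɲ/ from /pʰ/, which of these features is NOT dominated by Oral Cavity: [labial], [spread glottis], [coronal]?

[spread glottis]

Oral Cavity dominates exactly [labial], [round], [coronal], [anterior], [distributed], [strident], [high], [back], [dorsal], [nasal], [continuant].
[coronal], [labial] all lie under Oral Cavity, so they are overwritten when Oral Cavity spreads.
But [spread glottis] is a dependent of Laryngeal, outside Oral Cavity; it is therefore untouched by the spreading.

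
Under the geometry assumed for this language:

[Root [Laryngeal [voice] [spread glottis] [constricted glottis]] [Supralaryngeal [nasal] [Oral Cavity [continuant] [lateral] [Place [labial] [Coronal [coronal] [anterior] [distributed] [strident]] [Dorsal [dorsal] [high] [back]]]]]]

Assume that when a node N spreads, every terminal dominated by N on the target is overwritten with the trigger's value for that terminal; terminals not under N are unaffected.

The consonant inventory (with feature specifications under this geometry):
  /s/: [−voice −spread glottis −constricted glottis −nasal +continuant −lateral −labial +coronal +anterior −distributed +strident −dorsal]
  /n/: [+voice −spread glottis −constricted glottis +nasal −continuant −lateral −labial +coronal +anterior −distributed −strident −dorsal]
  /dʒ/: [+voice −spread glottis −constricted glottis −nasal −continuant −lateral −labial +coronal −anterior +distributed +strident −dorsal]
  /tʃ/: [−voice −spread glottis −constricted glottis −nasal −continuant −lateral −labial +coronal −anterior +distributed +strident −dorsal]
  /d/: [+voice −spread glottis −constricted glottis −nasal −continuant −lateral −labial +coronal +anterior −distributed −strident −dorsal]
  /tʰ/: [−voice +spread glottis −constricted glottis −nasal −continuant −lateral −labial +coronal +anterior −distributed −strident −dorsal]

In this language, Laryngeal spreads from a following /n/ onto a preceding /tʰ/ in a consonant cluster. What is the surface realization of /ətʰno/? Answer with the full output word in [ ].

Laryngeal immediately or transitively dominates [voice], [spread glottis], [constricted glottis].
Spreading Laryngeal from /n/ onto /tʰ/ replaces those values with /n/'s: [+voice], [−spread glottis], [−constricted glottis]. Features outside Laryngeal ([nasal], [continuant], [lateral], …) stay as in /tʰ/.
The resulting bundle matches /d/ in the inventory; substituting it for /tʰ/ gives [ədno].

[ədno]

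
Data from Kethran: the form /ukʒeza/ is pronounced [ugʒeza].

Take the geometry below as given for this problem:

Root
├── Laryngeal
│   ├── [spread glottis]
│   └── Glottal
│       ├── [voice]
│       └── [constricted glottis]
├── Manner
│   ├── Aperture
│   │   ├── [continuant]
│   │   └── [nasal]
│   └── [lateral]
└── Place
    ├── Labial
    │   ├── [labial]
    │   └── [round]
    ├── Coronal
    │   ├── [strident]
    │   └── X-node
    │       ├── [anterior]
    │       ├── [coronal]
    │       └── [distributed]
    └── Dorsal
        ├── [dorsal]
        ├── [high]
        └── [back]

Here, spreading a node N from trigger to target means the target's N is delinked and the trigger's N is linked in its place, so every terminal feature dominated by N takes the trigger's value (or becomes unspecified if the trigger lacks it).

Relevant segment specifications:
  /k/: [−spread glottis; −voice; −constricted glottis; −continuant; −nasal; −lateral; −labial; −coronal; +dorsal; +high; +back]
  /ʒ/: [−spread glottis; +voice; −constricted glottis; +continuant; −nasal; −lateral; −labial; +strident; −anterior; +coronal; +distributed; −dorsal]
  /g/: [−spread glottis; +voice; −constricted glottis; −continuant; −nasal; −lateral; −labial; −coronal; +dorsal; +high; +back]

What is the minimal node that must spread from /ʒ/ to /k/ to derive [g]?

Feature comparison: [voice] differs between /k/ and [g]; the remaining terminals match.
Since just one terminal is affected and it takes /ʒ/'s value, spreading the terminal [voice] alone is sufficient and minimal.
[dorsal], [coronal] stay as in /k/ although /ʒ/ differs there, so no node dominating them spread; among the remaining candidates [voice] is the lowest that derives the output.

[voice]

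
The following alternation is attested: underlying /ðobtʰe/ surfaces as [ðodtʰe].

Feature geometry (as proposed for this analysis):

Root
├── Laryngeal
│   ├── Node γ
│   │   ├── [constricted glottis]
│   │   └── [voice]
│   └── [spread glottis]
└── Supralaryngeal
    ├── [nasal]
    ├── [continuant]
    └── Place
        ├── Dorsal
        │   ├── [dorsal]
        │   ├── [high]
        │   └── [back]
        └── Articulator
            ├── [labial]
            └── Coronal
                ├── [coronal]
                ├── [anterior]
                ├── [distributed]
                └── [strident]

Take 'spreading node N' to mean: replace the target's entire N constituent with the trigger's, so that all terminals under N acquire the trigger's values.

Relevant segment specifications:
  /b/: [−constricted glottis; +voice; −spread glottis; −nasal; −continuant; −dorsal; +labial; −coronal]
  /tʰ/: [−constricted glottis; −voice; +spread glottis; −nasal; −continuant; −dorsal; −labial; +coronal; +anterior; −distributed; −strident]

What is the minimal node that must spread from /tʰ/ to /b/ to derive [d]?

Feature comparison: [labial], [coronal], [anterior], [distributed], [strident] differ between /b/ and [d]; the remaining terminals match.
In this geometry the lowest node dominating all of them is Articulator: every daughter of Articulator dominates only a proper subset, so no lower node suffices.
Delinking /b/'s Articulator and associating /tʰ/'s Articulator gives precisely the feature bundle of [d].
Features on which the two segments disagree outside Articulator, such as [voice], [spread glottis], are unchanged — nothing dominating them spread, and Articulator is the minimal sufficient constituent.

Articulator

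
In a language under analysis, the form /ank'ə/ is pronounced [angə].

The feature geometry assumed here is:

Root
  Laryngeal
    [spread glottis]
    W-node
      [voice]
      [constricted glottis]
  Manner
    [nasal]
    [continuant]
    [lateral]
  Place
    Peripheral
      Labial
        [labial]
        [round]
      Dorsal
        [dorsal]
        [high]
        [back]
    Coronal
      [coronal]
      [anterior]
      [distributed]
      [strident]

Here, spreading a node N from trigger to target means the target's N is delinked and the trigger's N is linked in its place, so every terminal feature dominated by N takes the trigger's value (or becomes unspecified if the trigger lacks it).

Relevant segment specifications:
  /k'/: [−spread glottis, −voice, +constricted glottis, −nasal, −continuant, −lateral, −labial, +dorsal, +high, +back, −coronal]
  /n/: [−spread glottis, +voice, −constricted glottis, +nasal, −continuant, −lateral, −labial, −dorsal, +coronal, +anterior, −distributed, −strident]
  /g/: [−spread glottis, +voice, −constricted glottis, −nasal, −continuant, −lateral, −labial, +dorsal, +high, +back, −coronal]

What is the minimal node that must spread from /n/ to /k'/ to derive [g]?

W-node

The alternation /k'/ → [g] changes [voice], [constricted glottis] and nothing else.
In this geometry the lowest node dominating all of them is W-node: every daughter of W-node dominates only a proper subset, so no lower node suffices.
If W-node spreads, every terminal under it takes /n/'s value, producing [g] as observed.
[nasal], [dorsal] stay as in /k'/ although /n/ differs there, so no node dominating them spread; among the remaining candidates W-node is the lowest that derives the output.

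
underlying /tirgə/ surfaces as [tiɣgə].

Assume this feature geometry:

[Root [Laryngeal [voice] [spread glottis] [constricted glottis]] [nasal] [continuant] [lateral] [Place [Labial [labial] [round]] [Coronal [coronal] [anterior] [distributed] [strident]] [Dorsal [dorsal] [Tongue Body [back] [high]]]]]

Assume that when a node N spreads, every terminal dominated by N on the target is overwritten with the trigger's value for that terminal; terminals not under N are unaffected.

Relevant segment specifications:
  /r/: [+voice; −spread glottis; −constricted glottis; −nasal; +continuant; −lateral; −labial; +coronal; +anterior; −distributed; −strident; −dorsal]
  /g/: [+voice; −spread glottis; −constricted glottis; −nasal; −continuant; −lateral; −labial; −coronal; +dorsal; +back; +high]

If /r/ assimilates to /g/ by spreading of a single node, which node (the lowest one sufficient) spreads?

Place

/r/ and [ɣ] differ in [coronal], [anterior], [distributed], [strident], [dorsal], [high], [back]; every other specified feature is identical.
In this geometry the lowest node dominating all of them is Place: every daughter of Place dominates only a proper subset, so no lower node suffices.
Spreading Place from /g/ overwrites each of those terminals with /g/'s values, yielding exactly [ɣ].
Had Root spread, [continuant] would have taken /g/'s value; it stays as in /r/, confirming the spreading constituent is exactly Place.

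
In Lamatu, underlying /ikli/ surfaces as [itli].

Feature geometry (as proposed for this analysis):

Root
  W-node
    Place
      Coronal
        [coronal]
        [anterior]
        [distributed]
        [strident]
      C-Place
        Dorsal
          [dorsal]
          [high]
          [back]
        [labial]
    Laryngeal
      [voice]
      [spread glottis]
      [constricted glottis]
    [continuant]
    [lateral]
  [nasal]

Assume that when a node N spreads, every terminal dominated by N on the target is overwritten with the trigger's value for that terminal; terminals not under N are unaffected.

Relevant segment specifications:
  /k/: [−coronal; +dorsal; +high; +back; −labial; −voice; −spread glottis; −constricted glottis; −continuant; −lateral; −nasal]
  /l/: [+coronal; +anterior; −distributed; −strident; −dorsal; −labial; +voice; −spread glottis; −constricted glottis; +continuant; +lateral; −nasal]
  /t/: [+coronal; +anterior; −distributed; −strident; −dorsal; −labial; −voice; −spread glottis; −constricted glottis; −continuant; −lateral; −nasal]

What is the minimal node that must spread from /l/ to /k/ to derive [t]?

Place

The alternation /k/ → [t] changes [coronal], [anterior], [distributed], [strident], [dorsal], [high], [back] and nothing else.
Tracing each changed feature up the tree, the paths first meet at Place; any lower node misses at least one of them.
Spreading Place from /l/ overwrites each of those terminals with /l/'s values, yielding exactly [t].
Since [voice], [continuant] are preserved even though /l/ disagrees there, no node above Place spread.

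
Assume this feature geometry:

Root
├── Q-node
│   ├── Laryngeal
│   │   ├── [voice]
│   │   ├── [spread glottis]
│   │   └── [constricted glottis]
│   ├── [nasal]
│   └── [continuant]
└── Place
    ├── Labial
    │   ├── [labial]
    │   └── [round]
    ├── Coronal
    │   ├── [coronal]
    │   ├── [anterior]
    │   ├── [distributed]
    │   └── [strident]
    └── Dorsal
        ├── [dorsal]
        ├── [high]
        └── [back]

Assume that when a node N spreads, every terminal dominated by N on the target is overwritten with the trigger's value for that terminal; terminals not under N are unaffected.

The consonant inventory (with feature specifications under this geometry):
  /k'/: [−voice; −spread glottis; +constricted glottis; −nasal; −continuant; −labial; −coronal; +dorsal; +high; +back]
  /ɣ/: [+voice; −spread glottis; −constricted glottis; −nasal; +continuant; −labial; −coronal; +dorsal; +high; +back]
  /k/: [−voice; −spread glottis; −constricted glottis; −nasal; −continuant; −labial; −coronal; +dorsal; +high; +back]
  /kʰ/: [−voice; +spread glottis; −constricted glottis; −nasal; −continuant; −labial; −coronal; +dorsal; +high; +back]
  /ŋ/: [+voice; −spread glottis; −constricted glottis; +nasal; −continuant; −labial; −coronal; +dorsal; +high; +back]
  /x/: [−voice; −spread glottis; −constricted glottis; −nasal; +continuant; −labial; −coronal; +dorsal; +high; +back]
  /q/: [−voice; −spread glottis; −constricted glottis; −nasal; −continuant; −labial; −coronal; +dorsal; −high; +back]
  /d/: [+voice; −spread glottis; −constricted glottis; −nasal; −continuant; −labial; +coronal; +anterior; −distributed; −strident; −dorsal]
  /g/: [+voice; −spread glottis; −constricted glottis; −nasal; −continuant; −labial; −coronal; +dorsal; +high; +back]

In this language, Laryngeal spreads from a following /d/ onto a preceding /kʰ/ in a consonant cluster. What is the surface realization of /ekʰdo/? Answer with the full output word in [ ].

[egdo]

Terminals under Laryngeal in this geometry: [voice], [spread glottis], [constricted glottis].
The target acquires /d/'s values for everything under Laryngeal — [+voice], [−spread glottis], [−constricted glottis] — while keeping its own [nasal], [continuant], [labial], ….
This feature bundle is that of [g], so /ekʰdo/ surfaces as [egdo].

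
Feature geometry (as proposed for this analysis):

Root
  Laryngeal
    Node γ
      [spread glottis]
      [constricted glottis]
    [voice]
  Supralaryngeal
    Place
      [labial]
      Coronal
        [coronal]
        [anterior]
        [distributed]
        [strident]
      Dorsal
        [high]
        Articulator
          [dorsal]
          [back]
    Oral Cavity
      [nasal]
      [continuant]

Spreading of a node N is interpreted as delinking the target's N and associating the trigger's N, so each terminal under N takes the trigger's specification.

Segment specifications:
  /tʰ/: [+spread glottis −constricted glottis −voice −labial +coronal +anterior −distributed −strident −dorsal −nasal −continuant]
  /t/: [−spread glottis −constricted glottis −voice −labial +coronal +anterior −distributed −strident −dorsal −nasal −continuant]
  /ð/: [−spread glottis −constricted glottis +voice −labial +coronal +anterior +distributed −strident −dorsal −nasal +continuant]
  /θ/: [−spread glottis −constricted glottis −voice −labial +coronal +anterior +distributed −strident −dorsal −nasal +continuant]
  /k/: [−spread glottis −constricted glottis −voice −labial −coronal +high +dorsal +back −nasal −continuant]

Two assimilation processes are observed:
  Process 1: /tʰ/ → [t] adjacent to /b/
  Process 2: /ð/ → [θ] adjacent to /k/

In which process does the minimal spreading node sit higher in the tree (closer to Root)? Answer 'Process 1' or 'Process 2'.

Process 2

Process 1: the feature that changes is [spread glottis]; the minimal node is [spread glottis] (depth 3).
Process 2: the feature that changes is [voice]; the minimal node is [voice] (depth 2).
[voice] (depth 2) sits above [spread glottis] (depth 3), making Process 2 the one with the higher spreading node.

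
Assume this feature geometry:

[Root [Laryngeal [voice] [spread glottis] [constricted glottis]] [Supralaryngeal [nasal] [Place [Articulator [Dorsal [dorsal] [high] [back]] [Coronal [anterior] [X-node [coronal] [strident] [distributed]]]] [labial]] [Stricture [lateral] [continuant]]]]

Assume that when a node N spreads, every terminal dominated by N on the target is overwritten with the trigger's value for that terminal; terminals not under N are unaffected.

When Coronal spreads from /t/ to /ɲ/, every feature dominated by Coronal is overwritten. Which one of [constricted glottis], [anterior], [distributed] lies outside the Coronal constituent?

Under this geometry, Coronal contains [anterior], [coronal], [strident], [distributed].
Of the listed options, [anterior], [distributed] are among these and would be overwritten by spreading Coronal.
[constricted glottis] is not within the Coronal subtree (it hangs from Laryngeal), so /ɲ/'s [constricted glottis] value survives.

[constricted glottis]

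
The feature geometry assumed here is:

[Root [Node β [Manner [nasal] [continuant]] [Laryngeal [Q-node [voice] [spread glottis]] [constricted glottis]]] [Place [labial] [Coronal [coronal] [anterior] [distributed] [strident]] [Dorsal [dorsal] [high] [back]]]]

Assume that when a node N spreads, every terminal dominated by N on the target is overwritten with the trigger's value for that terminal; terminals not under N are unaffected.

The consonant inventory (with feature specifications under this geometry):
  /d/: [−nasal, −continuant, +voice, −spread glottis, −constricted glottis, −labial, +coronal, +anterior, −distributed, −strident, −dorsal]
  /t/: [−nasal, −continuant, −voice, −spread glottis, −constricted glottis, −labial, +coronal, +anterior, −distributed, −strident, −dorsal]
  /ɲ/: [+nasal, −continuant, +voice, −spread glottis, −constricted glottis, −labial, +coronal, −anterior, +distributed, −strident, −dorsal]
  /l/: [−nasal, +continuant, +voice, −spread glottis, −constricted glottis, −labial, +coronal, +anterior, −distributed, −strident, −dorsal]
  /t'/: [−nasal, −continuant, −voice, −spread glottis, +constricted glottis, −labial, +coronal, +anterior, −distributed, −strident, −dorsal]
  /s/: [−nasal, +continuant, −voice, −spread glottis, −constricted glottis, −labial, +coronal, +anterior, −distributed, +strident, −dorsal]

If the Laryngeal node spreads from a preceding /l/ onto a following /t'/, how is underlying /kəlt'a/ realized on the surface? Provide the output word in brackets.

Terminals under Laryngeal in this geometry: [voice], [spread glottis], [constricted glottis].
Spreading Laryngeal from /l/ onto /t'/ replaces those values with /l/'s: [+voice], [−spread glottis], [−constricted glottis]. Features outside Laryngeal ([nasal], [continuant], [labial], …) stay as in /t'/.
The resulting bundle matches /d/ in the inventory; substituting it for /t'/ gives [kəlda].

[kəlda]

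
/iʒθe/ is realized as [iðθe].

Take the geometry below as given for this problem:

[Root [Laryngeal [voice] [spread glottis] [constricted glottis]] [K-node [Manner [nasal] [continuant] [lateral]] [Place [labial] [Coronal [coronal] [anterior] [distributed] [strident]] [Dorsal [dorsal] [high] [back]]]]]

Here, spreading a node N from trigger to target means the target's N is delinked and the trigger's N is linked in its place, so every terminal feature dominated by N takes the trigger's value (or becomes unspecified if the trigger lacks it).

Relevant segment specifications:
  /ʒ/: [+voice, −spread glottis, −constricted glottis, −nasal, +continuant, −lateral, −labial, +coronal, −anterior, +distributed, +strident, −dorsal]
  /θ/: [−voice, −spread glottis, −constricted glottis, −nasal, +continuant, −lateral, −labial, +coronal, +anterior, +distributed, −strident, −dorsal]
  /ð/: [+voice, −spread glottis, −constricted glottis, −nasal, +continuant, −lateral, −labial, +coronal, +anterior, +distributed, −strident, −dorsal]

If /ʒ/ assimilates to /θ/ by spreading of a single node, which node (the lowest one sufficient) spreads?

Coronal

The alternation /ʒ/ → [ð] changes [anterior], [strident] and nothing else.
In this geometry the lowest node dominating all of them is Coronal: every daughter of Coronal dominates only a proper subset, so no lower node suffices.
Spreading Coronal from /θ/ overwrites each of those terminals with /θ/'s values, yielding exactly [ð].
[voice], a feature on which the two segments disagree outside Coronal, is unchanged — nothing dominating it spread, and Coronal is the minimal sufficient constituent.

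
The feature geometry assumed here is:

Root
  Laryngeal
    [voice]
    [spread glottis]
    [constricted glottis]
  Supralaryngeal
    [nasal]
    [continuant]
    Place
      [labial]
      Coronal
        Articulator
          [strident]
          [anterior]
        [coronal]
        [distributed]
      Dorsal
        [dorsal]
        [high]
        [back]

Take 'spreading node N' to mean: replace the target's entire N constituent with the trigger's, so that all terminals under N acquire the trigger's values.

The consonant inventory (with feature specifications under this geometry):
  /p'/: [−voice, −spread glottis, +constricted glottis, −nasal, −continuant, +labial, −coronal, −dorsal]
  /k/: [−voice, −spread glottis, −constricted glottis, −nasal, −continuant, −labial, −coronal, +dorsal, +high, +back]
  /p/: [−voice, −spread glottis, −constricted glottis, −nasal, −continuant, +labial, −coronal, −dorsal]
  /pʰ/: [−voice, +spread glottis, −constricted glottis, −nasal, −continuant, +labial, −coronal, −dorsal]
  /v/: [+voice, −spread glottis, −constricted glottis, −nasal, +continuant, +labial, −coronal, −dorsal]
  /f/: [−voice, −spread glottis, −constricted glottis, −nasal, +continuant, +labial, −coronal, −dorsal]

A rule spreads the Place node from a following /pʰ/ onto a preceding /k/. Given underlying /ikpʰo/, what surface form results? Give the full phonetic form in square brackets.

The Place node dominates the terminals [labial], [strident], [anterior], [coronal], [distributed], [dorsal], [high], [back].
The target acquires /pʰ/'s values for everything under Place — [+labial], [−coronal], [−dorsal] — while keeping its own [voice], [spread glottis], [constricted glottis], ….
This feature bundle is that of [p], so /ikpʰo/ surfaces as [ippʰo].

[ippʰo]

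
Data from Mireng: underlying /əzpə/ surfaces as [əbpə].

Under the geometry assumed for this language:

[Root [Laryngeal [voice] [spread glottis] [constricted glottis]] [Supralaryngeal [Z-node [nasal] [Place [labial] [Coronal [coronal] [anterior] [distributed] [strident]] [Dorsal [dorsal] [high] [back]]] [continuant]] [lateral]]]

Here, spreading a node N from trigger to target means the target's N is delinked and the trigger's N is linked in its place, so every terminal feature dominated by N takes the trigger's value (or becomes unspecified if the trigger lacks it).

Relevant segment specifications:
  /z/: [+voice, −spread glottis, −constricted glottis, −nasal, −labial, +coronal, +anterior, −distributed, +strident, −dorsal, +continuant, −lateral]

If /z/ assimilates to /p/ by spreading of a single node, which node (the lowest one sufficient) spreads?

Feature comparison: [continuant], [labial], [coronal], [anterior], [distributed], [strident] differ between /z/ and [b]; the remaining terminals match.
Tracing each changed feature up the tree, the paths first meet at Z-node; any lower node misses at least one of them.
Delinking /z/'s Z-node and associating /p/'s Z-node gives precisely the feature bundle of [b].
[voice] stays as in /z/ although /p/ differs there, so no node dominating it spread; among the remaining candidates Z-node is the lowest that derives the output.

Z-node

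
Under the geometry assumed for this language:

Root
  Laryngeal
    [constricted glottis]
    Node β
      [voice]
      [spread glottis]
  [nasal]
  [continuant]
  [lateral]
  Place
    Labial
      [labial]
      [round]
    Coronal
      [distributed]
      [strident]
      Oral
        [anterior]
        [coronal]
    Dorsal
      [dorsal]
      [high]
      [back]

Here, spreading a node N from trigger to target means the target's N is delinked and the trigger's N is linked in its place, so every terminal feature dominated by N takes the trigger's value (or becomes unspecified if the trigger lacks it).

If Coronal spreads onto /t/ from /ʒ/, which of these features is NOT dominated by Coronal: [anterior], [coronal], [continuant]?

[continuant]

Under this geometry, Coronal contains [distributed], [strident], [anterior], [coronal].
[anterior], [coronal] all lie under Coronal, so they are overwritten when Coronal spreads.
[continuant] attaches under Root, not under Coronal, so /t/ retains its own value for [continuant].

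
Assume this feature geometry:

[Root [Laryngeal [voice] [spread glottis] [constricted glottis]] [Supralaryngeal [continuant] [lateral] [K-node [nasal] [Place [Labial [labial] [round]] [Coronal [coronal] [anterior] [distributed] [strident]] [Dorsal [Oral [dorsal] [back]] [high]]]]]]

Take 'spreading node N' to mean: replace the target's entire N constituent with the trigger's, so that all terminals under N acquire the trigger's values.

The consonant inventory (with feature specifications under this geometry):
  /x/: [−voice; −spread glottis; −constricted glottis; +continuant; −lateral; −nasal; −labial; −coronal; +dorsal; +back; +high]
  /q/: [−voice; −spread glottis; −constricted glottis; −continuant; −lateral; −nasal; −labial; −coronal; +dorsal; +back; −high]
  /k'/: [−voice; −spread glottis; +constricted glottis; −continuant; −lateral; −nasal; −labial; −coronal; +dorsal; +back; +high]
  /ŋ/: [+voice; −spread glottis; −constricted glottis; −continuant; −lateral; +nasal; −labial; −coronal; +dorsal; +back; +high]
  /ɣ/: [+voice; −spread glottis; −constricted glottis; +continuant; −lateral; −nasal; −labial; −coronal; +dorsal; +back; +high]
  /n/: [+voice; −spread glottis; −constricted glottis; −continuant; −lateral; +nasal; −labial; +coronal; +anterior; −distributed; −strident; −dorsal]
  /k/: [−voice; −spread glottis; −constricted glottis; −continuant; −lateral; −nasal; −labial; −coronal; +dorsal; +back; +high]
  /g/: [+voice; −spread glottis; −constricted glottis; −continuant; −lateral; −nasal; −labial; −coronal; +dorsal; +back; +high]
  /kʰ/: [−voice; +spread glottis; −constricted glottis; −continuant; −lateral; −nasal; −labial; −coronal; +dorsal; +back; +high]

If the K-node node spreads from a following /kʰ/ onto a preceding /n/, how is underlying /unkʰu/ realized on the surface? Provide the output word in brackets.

The K-node node dominates the terminals [nasal], [labial], [round], [coronal], [anterior], [distributed], [strident], [dorsal], [back], [high].
Spreading K-node from /kʰ/ onto /n/ replaces those values with /kʰ/'s: [−nasal], [−labial], [−coronal], [+dorsal], [+back], [+high]. Features outside K-node ([voice], [spread glottis], [constricted glottis], …) stay as in /n/.
Among the inventory, only /g/ has exactly this specification, giving the surface form [ugkʰu].

[ugkʰu]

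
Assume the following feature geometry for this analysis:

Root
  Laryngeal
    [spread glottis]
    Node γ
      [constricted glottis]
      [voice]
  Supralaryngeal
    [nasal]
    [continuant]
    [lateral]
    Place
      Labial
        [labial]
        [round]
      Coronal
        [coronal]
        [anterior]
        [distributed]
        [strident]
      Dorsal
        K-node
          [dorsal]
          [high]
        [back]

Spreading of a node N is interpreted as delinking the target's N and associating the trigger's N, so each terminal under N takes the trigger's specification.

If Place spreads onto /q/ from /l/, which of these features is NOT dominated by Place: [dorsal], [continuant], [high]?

[continuant]

The terminals dominated by Place are [labial], [round], [coronal], [anterior], [distributed], [strident], [dorsal], [high], [back].
Spreading Place replaces [dorsal], [high] with the trigger's values, since each sits inside the Place constituent.
[continuant] attaches under Supralaryngeal, not under Place, so /q/ retains its own value for [continuant].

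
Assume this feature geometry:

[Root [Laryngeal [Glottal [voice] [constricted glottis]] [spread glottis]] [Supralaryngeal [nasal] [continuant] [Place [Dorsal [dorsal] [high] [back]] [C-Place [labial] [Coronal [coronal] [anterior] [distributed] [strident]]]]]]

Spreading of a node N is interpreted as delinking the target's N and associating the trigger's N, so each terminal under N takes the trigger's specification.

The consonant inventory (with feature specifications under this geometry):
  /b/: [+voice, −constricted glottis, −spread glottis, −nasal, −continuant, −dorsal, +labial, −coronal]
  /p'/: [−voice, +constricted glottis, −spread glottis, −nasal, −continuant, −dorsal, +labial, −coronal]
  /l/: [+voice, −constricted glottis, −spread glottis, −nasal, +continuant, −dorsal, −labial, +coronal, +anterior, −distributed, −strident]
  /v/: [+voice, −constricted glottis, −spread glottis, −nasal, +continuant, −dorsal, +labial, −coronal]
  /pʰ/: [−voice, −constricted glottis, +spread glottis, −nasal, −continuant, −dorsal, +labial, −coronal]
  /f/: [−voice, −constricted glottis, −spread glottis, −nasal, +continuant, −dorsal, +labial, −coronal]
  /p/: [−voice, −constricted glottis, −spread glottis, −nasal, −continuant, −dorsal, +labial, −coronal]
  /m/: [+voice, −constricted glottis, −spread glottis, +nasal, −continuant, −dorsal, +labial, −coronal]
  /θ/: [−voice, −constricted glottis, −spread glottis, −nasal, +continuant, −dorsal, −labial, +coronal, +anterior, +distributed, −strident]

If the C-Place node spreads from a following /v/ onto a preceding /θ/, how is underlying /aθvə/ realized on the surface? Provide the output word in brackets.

C-Place immediately or transitively dominates [labial], [coronal], [anterior], [distributed], [strident].
After delinking /θ/'s C-Place and linking /v/'s, the affected terminals become [+labial], [−coronal]; [voice], [constricted glottis], [spread glottis], … (outside C-Place) are retained from /θ/.
Among the inventory, only /f/ has exactly this specification, giving the surface form [afvə].

[afvə]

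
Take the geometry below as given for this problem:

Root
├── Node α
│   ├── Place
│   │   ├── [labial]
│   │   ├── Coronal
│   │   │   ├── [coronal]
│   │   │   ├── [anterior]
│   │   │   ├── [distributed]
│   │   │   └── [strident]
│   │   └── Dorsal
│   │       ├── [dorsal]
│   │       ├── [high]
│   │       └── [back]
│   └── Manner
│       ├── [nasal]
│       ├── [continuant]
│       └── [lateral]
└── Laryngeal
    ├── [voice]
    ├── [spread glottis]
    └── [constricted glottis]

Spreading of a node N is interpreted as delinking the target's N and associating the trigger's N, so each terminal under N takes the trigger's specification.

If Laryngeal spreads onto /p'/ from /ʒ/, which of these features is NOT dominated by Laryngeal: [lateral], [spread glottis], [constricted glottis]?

The terminals dominated by Laryngeal are [voice], [spread glottis], [constricted glottis].
[constricted glottis], [spread glottis] all lie under Laryngeal, so they are overwritten when Laryngeal spreads.
[lateral] attaches under Manner, not under Laryngeal, so /p'/ retains its own value for [lateral].

[lateral]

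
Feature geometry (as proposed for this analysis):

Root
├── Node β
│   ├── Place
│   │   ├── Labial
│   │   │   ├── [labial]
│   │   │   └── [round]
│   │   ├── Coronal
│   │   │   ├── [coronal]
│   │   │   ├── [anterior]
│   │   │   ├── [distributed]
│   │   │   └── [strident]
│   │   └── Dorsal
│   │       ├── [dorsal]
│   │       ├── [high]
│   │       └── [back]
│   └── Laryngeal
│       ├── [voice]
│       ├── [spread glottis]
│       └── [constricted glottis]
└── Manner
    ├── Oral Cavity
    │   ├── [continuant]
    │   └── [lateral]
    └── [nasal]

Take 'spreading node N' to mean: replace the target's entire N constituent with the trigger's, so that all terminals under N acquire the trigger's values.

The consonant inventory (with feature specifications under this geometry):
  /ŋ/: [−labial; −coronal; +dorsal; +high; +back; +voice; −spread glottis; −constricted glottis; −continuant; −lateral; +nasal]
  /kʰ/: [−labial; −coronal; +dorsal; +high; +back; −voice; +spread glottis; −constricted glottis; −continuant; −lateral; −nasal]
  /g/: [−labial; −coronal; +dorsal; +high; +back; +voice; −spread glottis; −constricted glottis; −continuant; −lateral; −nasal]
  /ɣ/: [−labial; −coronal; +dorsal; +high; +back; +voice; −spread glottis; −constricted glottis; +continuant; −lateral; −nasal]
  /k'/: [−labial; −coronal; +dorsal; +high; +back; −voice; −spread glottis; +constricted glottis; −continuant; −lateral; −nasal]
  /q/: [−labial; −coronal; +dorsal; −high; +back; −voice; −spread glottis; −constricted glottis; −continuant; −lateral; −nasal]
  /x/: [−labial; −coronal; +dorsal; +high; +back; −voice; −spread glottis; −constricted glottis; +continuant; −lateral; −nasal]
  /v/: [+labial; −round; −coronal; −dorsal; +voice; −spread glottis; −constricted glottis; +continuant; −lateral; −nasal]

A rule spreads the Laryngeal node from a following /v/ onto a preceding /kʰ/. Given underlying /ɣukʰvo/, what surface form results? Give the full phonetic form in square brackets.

Terminals under Laryngeal in this geometry: [voice], [spread glottis], [constricted glottis].
After delinking /kʰ/'s Laryngeal and linking /v/'s, the affected terminals become [+voice], [−spread glottis], [−constricted glottis]; [labial], [coronal], [dorsal], … (outside Laryngeal) are retained from /kʰ/.
This feature bundle is that of [g], so /ɣukʰvo/ surfaces as [ɣugvo].

[ɣugvo]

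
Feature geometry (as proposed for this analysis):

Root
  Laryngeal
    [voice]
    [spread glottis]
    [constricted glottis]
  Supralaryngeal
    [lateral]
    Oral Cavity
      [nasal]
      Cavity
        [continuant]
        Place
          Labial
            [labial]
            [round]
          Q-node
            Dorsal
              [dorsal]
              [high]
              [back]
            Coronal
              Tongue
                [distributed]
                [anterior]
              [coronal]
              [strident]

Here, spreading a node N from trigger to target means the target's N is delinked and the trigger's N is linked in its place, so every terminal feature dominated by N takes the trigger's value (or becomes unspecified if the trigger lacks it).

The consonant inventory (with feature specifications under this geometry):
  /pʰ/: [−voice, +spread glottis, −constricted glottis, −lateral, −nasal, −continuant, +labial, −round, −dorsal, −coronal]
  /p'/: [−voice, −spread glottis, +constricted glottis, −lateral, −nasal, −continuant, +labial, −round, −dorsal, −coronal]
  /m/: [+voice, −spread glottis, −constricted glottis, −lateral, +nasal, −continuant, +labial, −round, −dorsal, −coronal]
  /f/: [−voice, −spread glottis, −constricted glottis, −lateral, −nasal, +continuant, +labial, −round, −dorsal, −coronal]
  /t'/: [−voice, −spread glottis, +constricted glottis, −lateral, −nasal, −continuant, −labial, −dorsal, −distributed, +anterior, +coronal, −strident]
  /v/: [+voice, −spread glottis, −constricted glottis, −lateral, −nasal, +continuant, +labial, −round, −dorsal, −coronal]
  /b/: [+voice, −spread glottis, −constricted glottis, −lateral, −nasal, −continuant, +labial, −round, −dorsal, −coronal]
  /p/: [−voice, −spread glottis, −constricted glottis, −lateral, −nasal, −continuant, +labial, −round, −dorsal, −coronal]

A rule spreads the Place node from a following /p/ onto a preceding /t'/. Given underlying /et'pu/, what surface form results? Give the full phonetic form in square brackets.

[ep'pu]

Terminals under Place in this geometry: [labial], [round], [dorsal], [high], [back], [distributed], [anterior], [coronal], [strident].
After delinking /t'/'s Place and linking /p/'s, the affected terminals become [+labial], [−round], [−dorsal], [−coronal]; [voice], [spread glottis], [constricted glottis], … (outside Place) are retained from /t'/.
This feature bundle is that of [p'], so /et'pu/ surfaces as [ep'pu].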